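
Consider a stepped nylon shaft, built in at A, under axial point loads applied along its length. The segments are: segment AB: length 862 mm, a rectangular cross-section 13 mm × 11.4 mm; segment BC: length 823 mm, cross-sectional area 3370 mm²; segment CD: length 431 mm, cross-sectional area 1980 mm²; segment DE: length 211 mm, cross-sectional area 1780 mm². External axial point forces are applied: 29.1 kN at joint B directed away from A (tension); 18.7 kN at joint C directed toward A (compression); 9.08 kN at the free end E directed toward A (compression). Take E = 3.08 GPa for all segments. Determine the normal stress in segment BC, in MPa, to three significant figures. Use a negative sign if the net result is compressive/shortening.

Internal axial forces (sectioning from the free end, tension +): N_DE = -9.08 kN, N_CD = -9.08 kN, N_BC = -27.78 kN, N_AB = 1.32 kN.
σ_BC = N_BC/A_BC = -27780/3370 = -8.243 MPa.

-8.24 MPa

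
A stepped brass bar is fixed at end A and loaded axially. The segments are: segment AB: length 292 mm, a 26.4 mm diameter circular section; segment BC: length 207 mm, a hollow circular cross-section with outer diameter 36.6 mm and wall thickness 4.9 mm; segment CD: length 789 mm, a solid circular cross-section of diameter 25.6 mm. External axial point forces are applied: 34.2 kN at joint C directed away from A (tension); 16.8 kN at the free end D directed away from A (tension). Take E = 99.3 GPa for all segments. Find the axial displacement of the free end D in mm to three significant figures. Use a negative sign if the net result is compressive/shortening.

Internal axial forces (sectioning from the free end, tension +): N_CD = 16.8 kN, N_BC = 51 kN, N_AB = 51 kN.
A_AB = 547.4 mm².
A_BC = 488 mm².
A_CD = 514.7 mm².
δ_AB = 51000·292/(547.4·99300) = 0.274 mm
δ_BC = 51000·207/(488·99300) = 0.2179 mm
δ_CD = 16800·789/(514.7·99300) = 0.2593 mm
δ = Σδ_i = 0.7512 mm.

0.751 mm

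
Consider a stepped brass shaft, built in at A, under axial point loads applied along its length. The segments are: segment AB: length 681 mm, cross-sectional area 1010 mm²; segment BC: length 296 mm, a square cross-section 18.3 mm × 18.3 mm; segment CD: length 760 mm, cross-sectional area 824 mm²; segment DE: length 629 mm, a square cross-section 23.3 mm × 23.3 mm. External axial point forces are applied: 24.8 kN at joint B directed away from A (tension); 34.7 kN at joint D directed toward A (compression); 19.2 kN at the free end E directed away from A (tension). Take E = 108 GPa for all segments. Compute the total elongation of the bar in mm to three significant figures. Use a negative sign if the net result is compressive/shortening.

Internal axial forces (sectioning from the free end, tension +): N_DE = 19.2 kN, N_CD = -15.5 kN, N_BC = -15.5 kN, N_AB = 9.3 kN.
A_BC = 334.9 mm².
A_DE = 542.9 mm².
δ_AB = 9300·681/(1010·108000) = 0.05806 mm
δ_BC = -15500·296/(334.9·108000) = -0.1269 mm
δ_CD = -15500·760/(824·108000) = -0.1324 mm
δ_DE = 19200·629/(542.9·108000) = 0.206 mm
δ = Σδ_i = 0.004813 mm.

0.00481 mm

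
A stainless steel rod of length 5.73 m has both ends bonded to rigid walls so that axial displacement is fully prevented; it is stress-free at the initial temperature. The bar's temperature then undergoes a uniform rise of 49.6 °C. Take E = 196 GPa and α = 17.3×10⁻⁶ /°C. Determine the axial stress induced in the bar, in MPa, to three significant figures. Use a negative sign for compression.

-168 MPa

Free thermal expansion αLΔT = 17.3e-6 · 5730 · 49.6 = 4.917 mm.
The walls impose strain ε = −(4.917)/5730 = -8.5808e-04; σ = Eε = 196000 · -8.5808e-04 = -168.2 MPa.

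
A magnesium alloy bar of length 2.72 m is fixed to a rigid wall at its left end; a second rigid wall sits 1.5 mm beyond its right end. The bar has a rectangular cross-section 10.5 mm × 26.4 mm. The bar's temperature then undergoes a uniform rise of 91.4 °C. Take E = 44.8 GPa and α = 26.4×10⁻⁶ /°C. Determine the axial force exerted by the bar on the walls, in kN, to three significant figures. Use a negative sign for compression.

-23.1 kN

Free thermal expansion αLΔT = 26.4e-6 · 2720 · 91.4 = 6.563 mm.
The walls engage after the gap closes; constrained expansion = 6.563 − 1.5 = 5.063 mm.
The walls impose strain ε = −(5.063)/2720 = -1.8615e-03; σ = Eε = 44800 · -1.8615e-03 = -83.39 MPa.
Wall reaction R = σ·A = -83.39·277.2 = -23120 N = -23.12 kN.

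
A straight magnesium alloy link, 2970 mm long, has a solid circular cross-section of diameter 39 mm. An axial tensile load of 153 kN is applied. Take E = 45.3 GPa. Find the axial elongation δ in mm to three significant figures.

8.40 mm

A = 1195 mm².
δ_mech = NL/(AE) = 153000·2970/(1195·45300) = 8.397 mm.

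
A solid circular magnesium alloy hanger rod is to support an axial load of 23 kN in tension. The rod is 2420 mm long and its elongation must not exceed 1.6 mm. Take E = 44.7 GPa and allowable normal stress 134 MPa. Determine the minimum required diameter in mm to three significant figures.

31.5 mm

Required area A ≥ P/σ_allow = 23000/134 = 171.6 mm².
For a solid circular section, d ≥ √(4A/π) = 14.78 mm.
Elongation limit: A ≥ PL/(Eδ_allow) = 23000·2420/(44700·1.6) = 778.2 mm² ⇒ d ≥ 31.48 mm.
The elongation limit governs.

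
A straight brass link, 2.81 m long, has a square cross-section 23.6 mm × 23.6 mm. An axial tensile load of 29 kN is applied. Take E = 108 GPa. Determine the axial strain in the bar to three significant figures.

4.82e-04

A = 557 mm².
σ = N/A = 52.07 MPa; ε = σ/E = 52.07/108000 = 4.821e-04.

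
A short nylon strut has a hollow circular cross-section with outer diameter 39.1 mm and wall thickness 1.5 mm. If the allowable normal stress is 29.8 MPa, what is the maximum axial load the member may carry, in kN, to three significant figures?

5.28 kN

A = 177.2 mm².
P_max = σ_allow · A = 29.8 · 177.2 = 5280 N = 5.28 kN.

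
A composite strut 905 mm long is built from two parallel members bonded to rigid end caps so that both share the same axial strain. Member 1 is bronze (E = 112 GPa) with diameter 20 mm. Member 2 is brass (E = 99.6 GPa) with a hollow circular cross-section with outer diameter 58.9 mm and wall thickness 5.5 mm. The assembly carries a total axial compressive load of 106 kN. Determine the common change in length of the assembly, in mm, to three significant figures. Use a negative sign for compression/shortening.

-0.755 mm

A_1 = 314.2 mm².
A_2 = 922.7 mm².
Equal strain + equilibrium ⇒ each member carries load in proportion to AE: A₁E₁ = 35190000 N, A₂E₂ = 91900000 N, ΣAE = 127100000 N.
δ = PL/ΣAE = -106000·905/127100000 = -0.7548 mm.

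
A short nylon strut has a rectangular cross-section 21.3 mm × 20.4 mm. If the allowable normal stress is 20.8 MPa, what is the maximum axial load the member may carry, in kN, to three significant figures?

9.04 kN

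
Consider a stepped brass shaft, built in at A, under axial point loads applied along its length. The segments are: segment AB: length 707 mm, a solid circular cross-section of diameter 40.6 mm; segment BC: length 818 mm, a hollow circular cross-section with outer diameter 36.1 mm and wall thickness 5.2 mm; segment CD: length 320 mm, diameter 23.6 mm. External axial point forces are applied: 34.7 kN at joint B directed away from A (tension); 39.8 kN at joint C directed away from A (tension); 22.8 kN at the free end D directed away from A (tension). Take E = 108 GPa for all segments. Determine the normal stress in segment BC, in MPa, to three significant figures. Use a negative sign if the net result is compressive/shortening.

Internal axial forces (sectioning from the free end, tension +): N_CD = 22.8 kN, N_BC = 62.6 kN, N_AB = 97.3 kN.
A_BC = 504.8 mm².
σ_BC = N_BC/A_BC = 62600/504.8 = 124 MPa.

124 MPa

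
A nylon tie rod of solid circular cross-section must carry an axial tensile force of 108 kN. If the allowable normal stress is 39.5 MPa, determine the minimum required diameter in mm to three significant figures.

Required area A ≥ P/σ_allow = 108000/39.5 = 2734 mm².
For a solid circular section, d ≥ √(4A/π) = 59 mm.

59.0 mm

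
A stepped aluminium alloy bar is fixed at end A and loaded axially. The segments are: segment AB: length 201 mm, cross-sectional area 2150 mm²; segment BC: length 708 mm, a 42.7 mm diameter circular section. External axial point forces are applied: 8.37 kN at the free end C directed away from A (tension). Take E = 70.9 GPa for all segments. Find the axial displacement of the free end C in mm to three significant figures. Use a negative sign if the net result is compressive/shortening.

0.0694 mm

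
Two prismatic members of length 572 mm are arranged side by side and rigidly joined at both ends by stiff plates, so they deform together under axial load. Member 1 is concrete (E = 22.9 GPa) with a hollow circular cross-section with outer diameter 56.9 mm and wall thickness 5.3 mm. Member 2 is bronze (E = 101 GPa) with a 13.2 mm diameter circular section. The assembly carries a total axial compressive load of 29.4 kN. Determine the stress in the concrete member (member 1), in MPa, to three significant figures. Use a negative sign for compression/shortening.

-20.1 MPa

A_1 = 859.2 mm².
A_2 = 136.8 mm².
Equal strain + equilibrium ⇒ each member carries load in proportion to AE: A₁E₁ = 19670000 N, A₂E₂ = 13820000 N, ΣAE = 33500000 N.
σ₁ = P·E₁/ΣAE = -29400·22900/33500000 = -20.1 MPa.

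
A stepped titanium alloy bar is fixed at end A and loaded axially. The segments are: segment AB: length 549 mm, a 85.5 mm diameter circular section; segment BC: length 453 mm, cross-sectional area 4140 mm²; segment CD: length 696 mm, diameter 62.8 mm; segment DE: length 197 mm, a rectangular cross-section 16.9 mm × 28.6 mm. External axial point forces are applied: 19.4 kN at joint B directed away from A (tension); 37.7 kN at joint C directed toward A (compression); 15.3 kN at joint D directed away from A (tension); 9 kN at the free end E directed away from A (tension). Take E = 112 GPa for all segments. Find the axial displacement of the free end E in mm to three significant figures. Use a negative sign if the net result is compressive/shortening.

0.0735 mm

Internal axial forces (sectioning from the free end, tension +): N_DE = 9 kN, N_CD = 24.3 kN, N_BC = -13.4 kN, N_AB = 6 kN.
A_AB = 5741 mm².
A_CD = 3097 mm².
A_DE = 483.3 mm².
δ_AB = 6000·549/(5741·112000) = 0.005123 mm
δ_BC = -13400·453/(4140·112000) = -0.01309 mm
δ_CD = 24300·696/(3097·112000) = 0.04875 mm
δ_DE = 9000·197/(483.3·112000) = 0.03275 mm
δ = Σδ_i = 0.07353 mm.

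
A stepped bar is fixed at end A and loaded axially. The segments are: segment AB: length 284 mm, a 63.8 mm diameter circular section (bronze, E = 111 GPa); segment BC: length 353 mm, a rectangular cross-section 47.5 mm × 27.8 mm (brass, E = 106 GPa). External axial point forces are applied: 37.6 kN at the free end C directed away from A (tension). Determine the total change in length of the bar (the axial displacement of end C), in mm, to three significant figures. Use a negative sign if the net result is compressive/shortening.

0.125 mm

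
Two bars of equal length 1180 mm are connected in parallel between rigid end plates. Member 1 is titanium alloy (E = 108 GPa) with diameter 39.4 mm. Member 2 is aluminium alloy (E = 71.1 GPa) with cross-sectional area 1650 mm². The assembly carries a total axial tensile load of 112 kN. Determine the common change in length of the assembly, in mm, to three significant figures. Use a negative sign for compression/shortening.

A_1 = 1219 mm².
Equal strain + equilibrium ⇒ each member carries load in proportion to AE: A₁E₁ = 131700000 N, A₂E₂ = 117300000 N, ΣAE = 249000000 N.
δ = PL/ΣAE = 112000·1180/249000000 = 0.5308 mm.

0.531 mm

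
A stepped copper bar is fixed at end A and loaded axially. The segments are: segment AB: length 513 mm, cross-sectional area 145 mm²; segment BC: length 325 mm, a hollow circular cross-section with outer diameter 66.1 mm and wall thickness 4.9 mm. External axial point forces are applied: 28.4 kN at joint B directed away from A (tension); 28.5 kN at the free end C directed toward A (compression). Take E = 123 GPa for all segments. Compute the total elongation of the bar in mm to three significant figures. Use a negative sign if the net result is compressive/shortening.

-0.0828 mm

Internal axial forces (sectioning from the free end, tension +): N_BC = -28.5 kN, N_AB = -0.1 kN.
A_BC = 942.1 mm².
δ_AB = -100·513/(145·123000) = -0.002876 mm
δ_BC = -28500·325/(942.1·123000) = -0.07993 mm
δ = Σδ_i = -0.08281 mm.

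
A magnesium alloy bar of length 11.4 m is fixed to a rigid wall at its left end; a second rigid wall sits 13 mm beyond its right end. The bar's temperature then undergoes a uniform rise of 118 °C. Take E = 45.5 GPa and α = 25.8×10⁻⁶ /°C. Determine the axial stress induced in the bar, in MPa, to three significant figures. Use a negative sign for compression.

Free thermal expansion αLΔT = 25.8e-6 · 11400 · 118 = 34.71 mm.
The walls engage after the gap closes; constrained expansion = 34.71 − 13 = 21.71 mm.
The walls impose strain ε = −(21.71)/11400 = -1.9040e-03; σ = Eε = 45500 · -1.9040e-03 = -86.63 MPa.

-86.6 MPa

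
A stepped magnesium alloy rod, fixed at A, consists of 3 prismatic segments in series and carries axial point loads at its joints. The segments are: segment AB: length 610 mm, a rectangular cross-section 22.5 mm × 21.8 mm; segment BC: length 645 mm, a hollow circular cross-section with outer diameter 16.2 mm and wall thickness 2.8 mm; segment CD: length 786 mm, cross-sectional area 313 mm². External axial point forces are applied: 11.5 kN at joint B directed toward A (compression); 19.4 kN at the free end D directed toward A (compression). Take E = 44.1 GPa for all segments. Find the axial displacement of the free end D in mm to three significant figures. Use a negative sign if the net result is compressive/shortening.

Internal axial forces (sectioning from the free end, tension +): N_CD = -19.4 kN, N_BC = -19.4 kN, N_AB = -30.9 kN.
A_AB = 490.5 mm².
A_BC = 117.9 mm².
δ_AB = -30900·610/(490.5·44100) = -0.8714 mm
δ_BC = -19400·645/(117.9·44100) = -2.407 mm
δ_CD = -19400·786/(313·44100) = -1.105 mm
δ = Σδ_i = -4.383 mm.

-4.38 mm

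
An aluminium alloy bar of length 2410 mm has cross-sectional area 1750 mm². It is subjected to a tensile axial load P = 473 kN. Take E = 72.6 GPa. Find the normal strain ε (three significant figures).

0.00372

σ = N/A = 270.3 MPa; ε = σ/E = 270.3/72600 = 3.723e-03.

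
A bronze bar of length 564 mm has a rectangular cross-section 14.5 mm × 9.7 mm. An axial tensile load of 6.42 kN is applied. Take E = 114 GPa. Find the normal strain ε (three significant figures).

A = 140.6 mm².
σ = N/A = 45.65 MPa; ε = σ/E = 45.65/114000 = 4.004e-04.

4.00e-04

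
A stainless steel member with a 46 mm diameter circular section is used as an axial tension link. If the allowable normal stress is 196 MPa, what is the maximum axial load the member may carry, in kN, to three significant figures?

A = 1662 mm².
P_max = σ_allow · A = 196 · 1662 = 325700 N = 325.7 kN.

326 kN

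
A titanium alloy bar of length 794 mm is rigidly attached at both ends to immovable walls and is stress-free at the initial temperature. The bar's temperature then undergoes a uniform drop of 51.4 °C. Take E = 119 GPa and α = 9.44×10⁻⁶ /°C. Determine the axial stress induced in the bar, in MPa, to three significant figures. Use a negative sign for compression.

Free thermal expansion αLΔT = 9.44e-6 · 794 · -51.4 = -0.3853 mm.
The walls impose strain ε = −(-0.3853)/794 = 4.8522e-04; σ = Eε = 119000 · 4.8522e-04 = 57.74 MPa.

57.7 MPa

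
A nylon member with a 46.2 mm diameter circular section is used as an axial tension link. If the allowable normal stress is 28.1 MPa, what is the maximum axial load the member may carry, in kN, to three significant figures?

47.1 kN

A = 1676 mm².
P_max = σ_allow · A = 28.1 · 1676 = 47110 N = 47.11 kN.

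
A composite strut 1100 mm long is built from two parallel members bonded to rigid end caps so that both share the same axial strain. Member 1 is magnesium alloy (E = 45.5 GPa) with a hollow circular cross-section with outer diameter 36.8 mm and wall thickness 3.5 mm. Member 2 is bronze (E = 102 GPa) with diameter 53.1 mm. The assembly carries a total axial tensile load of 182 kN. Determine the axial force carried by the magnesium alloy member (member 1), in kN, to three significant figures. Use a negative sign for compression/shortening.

A_1 = 366.2 mm².
A_2 = 2215 mm².
Equal strain + equilibrium ⇒ each member carries load in proportion to AE: A₁E₁ = 16660000 N, A₂E₂ = 225900000 N, ΣAE = 242500000 N.
F₁ = P·A₁E₁/ΣAE = 182000·16660000/242500000 = 12500 N.

12.5 kN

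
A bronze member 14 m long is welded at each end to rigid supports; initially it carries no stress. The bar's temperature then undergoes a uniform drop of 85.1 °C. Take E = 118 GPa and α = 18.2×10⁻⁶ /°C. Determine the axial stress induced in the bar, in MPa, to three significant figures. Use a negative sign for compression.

183 MPa

Free thermal expansion αLΔT = 18.2e-6 · 14000 · -85.1 = -21.68 mm.
The walls impose strain ε = −(-21.68)/14000 = 1.5488e-03; σ = Eε = 118000 · 1.5488e-03 = 182.8 MPa.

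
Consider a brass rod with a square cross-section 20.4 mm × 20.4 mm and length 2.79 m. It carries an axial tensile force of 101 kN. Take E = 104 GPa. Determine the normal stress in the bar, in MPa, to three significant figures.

A = 416.2 mm².
σ = N/A = 101000/416.2 = 242.7 MPa.

243 MPa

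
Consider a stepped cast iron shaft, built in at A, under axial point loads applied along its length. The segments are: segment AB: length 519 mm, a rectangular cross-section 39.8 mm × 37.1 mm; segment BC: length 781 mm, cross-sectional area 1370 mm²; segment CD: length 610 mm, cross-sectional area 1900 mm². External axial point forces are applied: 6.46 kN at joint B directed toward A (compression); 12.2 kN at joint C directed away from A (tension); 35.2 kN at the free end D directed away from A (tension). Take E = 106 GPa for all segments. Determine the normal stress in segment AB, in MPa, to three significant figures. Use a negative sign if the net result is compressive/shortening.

Internal axial forces (sectioning from the free end, tension +): N_CD = 35.2 kN, N_BC = 47.4 kN, N_AB = 40.94 kN.
A_AB = 1477 mm².
σ_AB = N_AB/A_AB = 40940/1477 = 27.73 MPa.

27.7 MPa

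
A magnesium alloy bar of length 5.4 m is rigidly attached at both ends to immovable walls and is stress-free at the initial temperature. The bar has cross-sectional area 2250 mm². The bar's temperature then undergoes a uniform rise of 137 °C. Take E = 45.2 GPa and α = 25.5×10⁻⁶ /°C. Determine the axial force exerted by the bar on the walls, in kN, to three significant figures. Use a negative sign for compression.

-355 kN

Free thermal expansion αLΔT = 25.5e-6 · 5400 · 137 = 18.86 mm.
The walls impose strain ε = −(18.86)/5400 = -3.4935e-03; σ = Eε = 45200 · -3.4935e-03 = -157.9 MPa.
Wall reaction R = σ·A = -157.9·2250 = -355300 N = -355.3 kN.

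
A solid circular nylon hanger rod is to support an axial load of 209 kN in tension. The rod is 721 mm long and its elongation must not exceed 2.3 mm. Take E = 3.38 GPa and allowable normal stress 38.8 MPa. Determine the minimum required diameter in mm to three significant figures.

Required area A ≥ P/σ_allow = 209000/38.8 = 5387 mm².
For a solid circular section, d ≥ √(4A/π) = 82.82 mm.
Elongation limit: A ≥ PL/(Eδ_allow) = 209000·721/(3380·2.3) = 19380 mm² ⇒ d ≥ 157.1 mm.
The elongation limit governs.

157 mm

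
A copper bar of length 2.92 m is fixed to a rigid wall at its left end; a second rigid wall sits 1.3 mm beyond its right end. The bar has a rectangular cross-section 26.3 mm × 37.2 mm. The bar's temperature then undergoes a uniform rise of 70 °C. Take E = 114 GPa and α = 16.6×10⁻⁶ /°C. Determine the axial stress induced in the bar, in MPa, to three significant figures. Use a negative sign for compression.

-81.7 MPa

Free thermal expansion αLΔT = 16.6e-6 · 2920 · 70 = 3.393 mm.
The walls engage after the gap closes; constrained expansion = 3.393 − 1.3 = 2.093 mm.
The walls impose strain ε = −(2.093)/2920 = -7.1679e-04; σ = Eε = 114000 · -7.1679e-04 = -81.71 MPa.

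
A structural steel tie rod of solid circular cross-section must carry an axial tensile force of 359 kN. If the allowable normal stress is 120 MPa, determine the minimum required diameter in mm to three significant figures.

61.7 mm

Required area A ≥ P/σ_allow = 359000/120 = 2992 mm².
For a solid circular section, d ≥ √(4A/π) = 61.72 mm.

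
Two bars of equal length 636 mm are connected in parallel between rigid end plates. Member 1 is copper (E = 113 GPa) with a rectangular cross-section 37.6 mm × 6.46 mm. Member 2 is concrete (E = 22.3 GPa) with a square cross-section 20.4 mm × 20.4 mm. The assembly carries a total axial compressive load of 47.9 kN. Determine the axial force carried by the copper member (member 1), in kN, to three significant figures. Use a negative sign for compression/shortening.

A_1 = 242.9 mm².
A_2 = 416.2 mm².
Equal strain + equilibrium ⇒ each member carries load in proportion to AE: A₁E₁ = 27450000 N, A₂E₂ = 9280000 N, ΣAE = 36730000 N.
F₁ = P·A₁E₁/ΣAE = -47900·27450000/36730000 = -35800 N.

-35.8 kN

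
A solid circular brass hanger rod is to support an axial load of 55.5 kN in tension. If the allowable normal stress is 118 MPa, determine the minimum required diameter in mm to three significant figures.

Required area A ≥ P/σ_allow = 55500/118 = 470.3 mm².
For a solid circular section, d ≥ √(4A/π) = 24.47 mm.

24.5 mm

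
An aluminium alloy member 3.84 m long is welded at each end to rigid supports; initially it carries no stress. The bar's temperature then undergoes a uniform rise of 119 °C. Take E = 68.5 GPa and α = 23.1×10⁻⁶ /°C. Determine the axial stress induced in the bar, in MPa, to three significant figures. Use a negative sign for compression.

-188 MPa

Free thermal expansion αLΔT = 23.1e-6 · 3840 · 119 = 10.56 mm.
The walls impose strain ε = −(10.56)/3840 = -2.7489e-03; σ = Eε = 68500 · -2.7489e-03 = -188.3 MPa.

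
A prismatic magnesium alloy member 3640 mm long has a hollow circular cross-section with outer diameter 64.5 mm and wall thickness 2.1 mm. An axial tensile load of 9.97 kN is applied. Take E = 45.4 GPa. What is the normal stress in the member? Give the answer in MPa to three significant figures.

24.2 MPa

A = 411.7 mm².
σ = N/A = 9970/411.7 = 24.22 MPa.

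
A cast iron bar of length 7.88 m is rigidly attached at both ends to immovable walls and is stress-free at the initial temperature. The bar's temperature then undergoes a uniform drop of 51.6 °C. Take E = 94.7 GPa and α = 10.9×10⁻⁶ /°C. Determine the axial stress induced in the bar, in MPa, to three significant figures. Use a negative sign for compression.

53.3 MPa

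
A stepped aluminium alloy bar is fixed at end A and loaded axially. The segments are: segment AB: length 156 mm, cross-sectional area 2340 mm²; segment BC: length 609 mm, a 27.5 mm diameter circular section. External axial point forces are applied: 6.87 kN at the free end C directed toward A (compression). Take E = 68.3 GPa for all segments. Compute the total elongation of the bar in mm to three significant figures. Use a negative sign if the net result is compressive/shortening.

Internal axial forces (sectioning from the free end, tension +): N_BC = -6.87 kN, N_AB = -6.87 kN.
A_BC = 594 mm².
δ_AB = -6870·156/(2340·68300) = -0.006706 mm
δ_BC = -6870·609/(594·68300) = -0.1031 mm
δ = Σδ_i = -0.1098 mm.

-0.110 mm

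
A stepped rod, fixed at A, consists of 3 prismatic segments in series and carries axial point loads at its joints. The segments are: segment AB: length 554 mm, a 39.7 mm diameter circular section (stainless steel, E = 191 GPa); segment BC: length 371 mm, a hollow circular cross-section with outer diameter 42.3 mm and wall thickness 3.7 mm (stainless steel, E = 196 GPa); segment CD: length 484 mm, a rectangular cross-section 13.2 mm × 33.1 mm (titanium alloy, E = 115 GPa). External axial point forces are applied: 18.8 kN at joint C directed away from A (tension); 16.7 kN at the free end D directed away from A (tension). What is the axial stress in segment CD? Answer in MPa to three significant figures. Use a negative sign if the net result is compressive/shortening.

38.2 MPa

Internal axial forces (sectioning from the free end, tension +): N_CD = 16.7 kN, N_BC = 35.5 kN, N_AB = 35.5 kN.
A_CD = 436.9 mm².
σ_CD = N_CD/A_CD = 16700/436.9 = 38.22 MPa.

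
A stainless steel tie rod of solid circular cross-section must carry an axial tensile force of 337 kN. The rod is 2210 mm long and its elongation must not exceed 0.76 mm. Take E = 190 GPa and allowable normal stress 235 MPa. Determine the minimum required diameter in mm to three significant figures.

Required area A ≥ P/σ_allow = 337000/235 = 1434 mm².
For a solid circular section, d ≥ √(4A/π) = 42.73 mm.
Elongation limit: A ≥ PL/(Eδ_allow) = 337000·2210/(190000·0.76) = 5158 mm² ⇒ d ≥ 81.04 mm.
The elongation limit governs.

81.0 mm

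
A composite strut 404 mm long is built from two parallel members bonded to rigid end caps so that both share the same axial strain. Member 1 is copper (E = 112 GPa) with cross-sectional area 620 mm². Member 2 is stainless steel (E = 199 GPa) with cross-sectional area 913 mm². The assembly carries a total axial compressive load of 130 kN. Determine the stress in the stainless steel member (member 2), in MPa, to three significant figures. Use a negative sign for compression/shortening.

Equal strain + equilibrium ⇒ each member carries load in proportion to AE: A₁E₁ = 69440000 N, A₂E₂ = 181700000 N, ΣAE = 251100000 N.
σ₂ = P·E₂/ΣAE = -130000·199000/251100000 = -103 MPa.

-103 MPa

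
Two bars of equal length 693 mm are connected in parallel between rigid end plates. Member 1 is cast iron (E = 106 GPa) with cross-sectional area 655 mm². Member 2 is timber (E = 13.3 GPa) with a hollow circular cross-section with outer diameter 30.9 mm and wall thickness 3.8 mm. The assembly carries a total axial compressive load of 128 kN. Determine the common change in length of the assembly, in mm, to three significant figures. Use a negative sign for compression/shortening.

A_2 = 323.5 mm².
Equal strain + equilibrium ⇒ each member carries load in proportion to AE: A₁E₁ = 69430000 N, A₂E₂ = 4303000 N, ΣAE = 73730000 N.
δ = PL/ΣAE = -128000·693/73730000 = -1.203 mm.

-1.20 mm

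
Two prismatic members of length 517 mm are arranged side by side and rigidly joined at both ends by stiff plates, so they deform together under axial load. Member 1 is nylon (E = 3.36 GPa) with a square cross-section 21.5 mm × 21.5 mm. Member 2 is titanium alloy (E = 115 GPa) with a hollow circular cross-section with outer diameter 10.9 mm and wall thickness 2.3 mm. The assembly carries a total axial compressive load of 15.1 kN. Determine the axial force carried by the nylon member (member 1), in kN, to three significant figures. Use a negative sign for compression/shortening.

-2.70 kN

A_1 = 462.2 mm².
A_2 = 62.14 mm².
Equal strain + equilibrium ⇒ each member carries load in proportion to AE: A₁E₁ = 1553000 N, A₂E₂ = 7146000 N, ΣAE = 8699000 N.
F₁ = P·A₁E₁/ΣAE = -15100·1553000/8699000 = -2696 N.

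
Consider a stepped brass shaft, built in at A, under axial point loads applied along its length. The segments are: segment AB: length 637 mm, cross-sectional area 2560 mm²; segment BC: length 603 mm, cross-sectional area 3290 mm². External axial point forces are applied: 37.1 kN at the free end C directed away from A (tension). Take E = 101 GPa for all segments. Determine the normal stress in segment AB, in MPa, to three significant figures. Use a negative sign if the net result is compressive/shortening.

Internal axial forces (sectioning from the free end, tension +): N_BC = 37.1 kN, N_AB = 37.1 kN.
σ_AB = N_AB/A_AB = 37100/2560 = 14.49 MPa.

14.5 MPa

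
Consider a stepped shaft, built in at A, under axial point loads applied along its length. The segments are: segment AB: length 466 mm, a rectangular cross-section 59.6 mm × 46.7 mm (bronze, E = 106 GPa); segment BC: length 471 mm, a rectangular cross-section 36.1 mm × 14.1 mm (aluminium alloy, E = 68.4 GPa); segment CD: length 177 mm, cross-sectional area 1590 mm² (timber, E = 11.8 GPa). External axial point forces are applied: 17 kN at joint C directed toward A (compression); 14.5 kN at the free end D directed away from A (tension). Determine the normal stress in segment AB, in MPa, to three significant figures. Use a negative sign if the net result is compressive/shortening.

-0.898 MPa

Internal axial forces (sectioning from the free end, tension +): N_CD = 14.5 kN, N_BC = -2.5 kN, N_AB = -2.5 kN.
A_AB = 2783 mm².
σ_AB = N_AB/A_AB = -2500/2783 = -0.8982 MPa.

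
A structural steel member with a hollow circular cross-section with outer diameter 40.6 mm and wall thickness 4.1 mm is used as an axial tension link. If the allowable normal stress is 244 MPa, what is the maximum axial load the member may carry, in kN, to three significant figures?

A = 470.1 mm².
P_max = σ_allow · A = 244 · 470.1 = 114700 N = 114.7 kN.

115 kN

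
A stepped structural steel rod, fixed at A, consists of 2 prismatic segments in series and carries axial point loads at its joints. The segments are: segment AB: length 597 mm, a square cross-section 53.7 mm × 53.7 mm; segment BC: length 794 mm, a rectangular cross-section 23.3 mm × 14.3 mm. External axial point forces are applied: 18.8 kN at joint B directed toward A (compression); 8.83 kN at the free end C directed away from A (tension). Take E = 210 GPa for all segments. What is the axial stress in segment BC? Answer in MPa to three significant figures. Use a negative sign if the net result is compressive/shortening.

Internal axial forces (sectioning from the free end, tension +): N_BC = 8.83 kN, N_AB = -9.97 kN.
A_BC = 333.2 mm².
σ_BC = N_BC/A_BC = 8830/333.2 = 26.5 MPa.

26.5 MPa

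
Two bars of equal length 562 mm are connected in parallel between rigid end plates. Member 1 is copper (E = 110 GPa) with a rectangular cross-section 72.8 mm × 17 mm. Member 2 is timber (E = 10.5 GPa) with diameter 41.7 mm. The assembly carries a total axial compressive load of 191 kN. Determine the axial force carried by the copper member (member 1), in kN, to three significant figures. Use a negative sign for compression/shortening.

A_1 = 1238 mm².
A_2 = 1366 mm².
Equal strain + equilibrium ⇒ each member carries load in proportion to AE: A₁E₁ = 136100000 N, A₂E₂ = 14340000 N, ΣAE = 150500000 N.
F₁ = P·A₁E₁/ΣAE = -191000·136100000/150500000 = -172800 N.

-173 kN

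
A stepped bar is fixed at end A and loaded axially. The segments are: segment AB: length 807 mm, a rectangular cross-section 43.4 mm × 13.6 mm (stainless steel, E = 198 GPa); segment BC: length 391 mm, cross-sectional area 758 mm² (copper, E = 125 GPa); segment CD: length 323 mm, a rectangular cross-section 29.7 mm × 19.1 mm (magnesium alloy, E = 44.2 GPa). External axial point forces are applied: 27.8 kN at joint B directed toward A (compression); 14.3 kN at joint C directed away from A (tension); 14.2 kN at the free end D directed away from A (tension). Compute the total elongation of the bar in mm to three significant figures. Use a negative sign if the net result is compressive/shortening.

Internal axial forces (sectioning from the free end, tension +): N_CD = 14.2 kN, N_BC = 28.5 kN, N_AB = 0.7 kN.
A_AB = 590.2 mm².
A_CD = 567.3 mm².
δ_AB = 700·807/(590.2·198000) = 0.004834 mm
δ_BC = 28500·391/(758·125000) = 0.1176 mm
δ_CD = 14200·323/(567.3·44200) = 0.1829 mm
δ = Σδ_i = 0.3054 mm.

0.305 mm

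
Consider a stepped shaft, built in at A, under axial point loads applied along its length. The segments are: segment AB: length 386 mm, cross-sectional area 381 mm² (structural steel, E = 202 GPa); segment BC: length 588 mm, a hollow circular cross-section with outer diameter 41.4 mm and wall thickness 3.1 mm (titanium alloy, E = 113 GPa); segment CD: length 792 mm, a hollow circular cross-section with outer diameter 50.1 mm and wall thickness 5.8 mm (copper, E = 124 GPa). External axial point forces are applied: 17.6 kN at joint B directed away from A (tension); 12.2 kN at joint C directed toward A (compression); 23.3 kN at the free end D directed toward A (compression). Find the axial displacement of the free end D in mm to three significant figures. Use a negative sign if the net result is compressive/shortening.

Internal axial forces (sectioning from the free end, tension +): N_CD = -23.3 kN, N_BC = -35.5 kN, N_AB = -17.9 kN.
A_BC = 373 mm².
A_CD = 807.2 mm².
δ_AB = -17900·386/(381·202000) = -0.08978 mm
δ_BC = -35500·588/(373·113000) = -0.4952 mm
δ_CD = -23300·792/(807.2·124000) = -0.1844 mm
δ = Σδ_i = -0.7694 mm.

-0.769 mm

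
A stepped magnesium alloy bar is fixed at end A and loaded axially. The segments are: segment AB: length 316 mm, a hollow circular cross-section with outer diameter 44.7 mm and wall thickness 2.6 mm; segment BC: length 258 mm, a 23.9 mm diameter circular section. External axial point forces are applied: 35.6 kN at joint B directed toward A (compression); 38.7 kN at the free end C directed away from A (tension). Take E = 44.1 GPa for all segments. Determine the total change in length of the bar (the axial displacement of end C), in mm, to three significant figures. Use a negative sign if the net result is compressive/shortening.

0.569 mm

Internal axial forces (sectioning from the free end, tension +): N_BC = 38.7 kN, N_AB = 3.1 kN.
A_AB = 343.9 mm².
A_BC = 448.6 mm².
δ_AB = 3100·316/(343.9·44100) = 0.0646 mm
δ_BC = 38700·258/(448.6·44100) = 0.5047 mm
δ = Σδ_i = 0.5693 mm.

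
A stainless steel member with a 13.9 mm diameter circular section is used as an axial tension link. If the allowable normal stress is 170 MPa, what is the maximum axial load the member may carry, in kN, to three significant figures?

A = 151.7 mm².
P_max = σ_allow · A = 170 · 151.7 = 25800 N = 25.8 kN.

25.8 kN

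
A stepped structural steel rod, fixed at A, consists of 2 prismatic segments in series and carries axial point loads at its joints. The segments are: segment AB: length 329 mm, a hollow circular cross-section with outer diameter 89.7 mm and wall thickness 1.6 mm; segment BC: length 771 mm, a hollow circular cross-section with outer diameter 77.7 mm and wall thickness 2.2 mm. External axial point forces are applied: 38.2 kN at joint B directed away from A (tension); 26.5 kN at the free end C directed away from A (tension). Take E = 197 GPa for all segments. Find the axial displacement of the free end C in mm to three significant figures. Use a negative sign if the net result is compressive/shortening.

Internal axial forces (sectioning from the free end, tension +): N_BC = 26.5 kN, N_AB = 64.7 kN.
A_AB = 442.8 mm².
A_BC = 521.8 mm².
δ_AB = 64700·329/(442.8·197000) = 0.244 mm
δ_BC = 26500·771/(521.8·197000) = 0.1988 mm
δ = Σδ_i = 0.4428 mm.

0.443 mm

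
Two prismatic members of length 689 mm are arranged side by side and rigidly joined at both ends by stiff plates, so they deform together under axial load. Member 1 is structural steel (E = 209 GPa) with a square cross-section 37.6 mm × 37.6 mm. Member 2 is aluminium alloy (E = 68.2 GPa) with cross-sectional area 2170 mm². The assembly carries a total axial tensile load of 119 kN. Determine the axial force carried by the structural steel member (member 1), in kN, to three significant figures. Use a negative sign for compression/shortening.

79.3 kN

A_1 = 1414 mm².
Equal strain + equilibrium ⇒ each member carries load in proportion to AE: A₁E₁ = 295500000 N, A₂E₂ = 148000000 N, ΣAE = 443500000 N.
F₁ = P·A₁E₁/ΣAE = 119000·295500000/443500000 = 79290 N.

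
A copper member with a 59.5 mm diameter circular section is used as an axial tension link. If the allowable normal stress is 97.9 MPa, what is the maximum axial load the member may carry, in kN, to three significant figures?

272 kN

A = 2781 mm².
P_max = σ_allow · A = 97.9 · 2781 = 272200 N = 272.2 kN.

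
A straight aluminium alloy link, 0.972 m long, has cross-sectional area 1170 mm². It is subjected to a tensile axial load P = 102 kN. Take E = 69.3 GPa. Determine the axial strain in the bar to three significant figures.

0.00126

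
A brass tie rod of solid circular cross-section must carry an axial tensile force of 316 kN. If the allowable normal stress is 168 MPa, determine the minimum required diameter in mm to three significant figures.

48.9 mm

Required area A ≥ P/σ_allow = 316000/168 = 1881 mm².
For a solid circular section, d ≥ √(4A/π) = 48.94 mm.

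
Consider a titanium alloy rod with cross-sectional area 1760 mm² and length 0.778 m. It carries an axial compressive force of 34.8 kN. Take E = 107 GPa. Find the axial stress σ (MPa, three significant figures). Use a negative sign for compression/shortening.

-19.8 MPa

σ = N/A = -34800/1760 = -19.77 MPa.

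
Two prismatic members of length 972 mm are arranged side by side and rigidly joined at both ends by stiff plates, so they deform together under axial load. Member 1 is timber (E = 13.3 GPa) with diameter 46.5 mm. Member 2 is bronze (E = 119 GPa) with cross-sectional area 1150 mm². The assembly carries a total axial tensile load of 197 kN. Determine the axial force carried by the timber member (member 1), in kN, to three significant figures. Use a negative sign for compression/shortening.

27.9 kN

A_1 = 1698 mm².
Equal strain + equilibrium ⇒ each member carries load in proportion to AE: A₁E₁ = 22590000 N, A₂E₂ = 136800000 N, ΣAE = 159400000 N.
F₁ = P·A₁E₁/ΣAE = 197000·22590000/159400000 = 27910 N.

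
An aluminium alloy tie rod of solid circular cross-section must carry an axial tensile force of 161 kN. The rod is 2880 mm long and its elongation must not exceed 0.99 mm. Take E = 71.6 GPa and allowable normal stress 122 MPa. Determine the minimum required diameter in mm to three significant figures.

Required area A ≥ P/σ_allow = 161000/122 = 1320 mm².
For a solid circular section, d ≥ √(4A/π) = 40.99 mm.
Elongation limit: A ≥ PL/(Eδ_allow) = 161000·2880/(71600·0.99) = 6541 mm² ⇒ d ≥ 91.26 mm.
The elongation limit governs.

91.3 mm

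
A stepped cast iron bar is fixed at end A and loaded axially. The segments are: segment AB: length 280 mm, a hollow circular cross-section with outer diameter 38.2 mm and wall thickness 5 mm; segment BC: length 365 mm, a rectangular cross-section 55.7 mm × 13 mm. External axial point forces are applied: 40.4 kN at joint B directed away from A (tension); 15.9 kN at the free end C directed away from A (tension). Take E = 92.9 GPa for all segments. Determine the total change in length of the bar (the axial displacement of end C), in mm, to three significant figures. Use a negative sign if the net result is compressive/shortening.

Internal axial forces (sectioning from the free end, tension +): N_BC = 15.9 kN, N_AB = 56.3 kN.
A_AB = 521.5 mm².
A_BC = 724.1 mm².
δ_AB = 56300·280/(521.5·92900) = 0.3254 mm
δ_BC = 15900·365/(724.1·92900) = 0.08627 mm
δ = Σδ_i = 0.4117 mm.

0.412 mm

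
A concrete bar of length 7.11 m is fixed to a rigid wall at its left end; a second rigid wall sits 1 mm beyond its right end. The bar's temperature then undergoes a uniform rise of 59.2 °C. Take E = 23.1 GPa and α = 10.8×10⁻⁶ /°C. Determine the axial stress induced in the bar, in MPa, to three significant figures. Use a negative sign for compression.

Free thermal expansion αLΔT = 10.8e-6 · 7110 · 59.2 = 4.546 mm.
The walls engage after the gap closes; constrained expansion = 4.546 − 1 = 3.546 mm.
The walls impose strain ε = −(3.546)/7110 = -4.9871e-04; σ = Eε = 23100 · -4.9871e-04 = -11.52 MPa.

-11.5 MPa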